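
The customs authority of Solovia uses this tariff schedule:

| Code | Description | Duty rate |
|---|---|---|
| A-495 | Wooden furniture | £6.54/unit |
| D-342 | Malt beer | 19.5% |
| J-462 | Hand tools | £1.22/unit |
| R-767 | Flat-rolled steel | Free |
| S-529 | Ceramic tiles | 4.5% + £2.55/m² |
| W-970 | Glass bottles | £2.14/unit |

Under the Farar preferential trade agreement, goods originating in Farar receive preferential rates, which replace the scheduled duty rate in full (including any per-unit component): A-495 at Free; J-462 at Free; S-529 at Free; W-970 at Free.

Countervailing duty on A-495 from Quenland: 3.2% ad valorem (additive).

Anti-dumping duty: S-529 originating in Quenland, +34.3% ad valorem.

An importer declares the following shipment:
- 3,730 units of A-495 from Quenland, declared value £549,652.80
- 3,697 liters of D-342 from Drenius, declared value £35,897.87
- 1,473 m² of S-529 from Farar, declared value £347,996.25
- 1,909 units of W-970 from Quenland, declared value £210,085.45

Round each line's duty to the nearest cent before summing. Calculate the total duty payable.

£53,068.43

Line 1 (A-495, Quenland, 3,730 units, £549,652.80):
Base rate for A-495 is £6.54/unit.
A-495 has an FTA preferential rate, but origin Quenland is not Farar; base rate stands.
Additional duty on A-495 from Quenland: +3.2% ad valorem. Applied ad valorem rate = 3.2%.
Duty = £549,652.80 × 3.2% + 3,730 × £6.54 = £41,983.09.
Line 2 (D-342, Drenius, 3,697 liters, £35,897.87):
Base rate for D-342 is 19.5%.
Duty = £35,897.87 × 19.5% = £7,000.08.
Line 3 (S-529, Farar, 1,473 m², £347,996.25):
Base rate for S-529 is 4.5% + £2.55/m².
Origin Farar qualifies under the Solovia–Farar agreement and S-529 is covered: preferential rate Free applies instead.
The additional-duty order on S-529 targets Quenland, not Farar; it does not apply.
Duty = £347,996.25 × 0% = £0.00.
Line 4 (W-970, Quenland, 1,909 units, £210,085.45):
Base rate for W-970 is £2.14/unit.
W-970 has an FTA preferential rate, but origin Quenland is not Farar; base rate stands.
Duty = 1,909 × £2.14 = £4,085.26.
Total = £41,983.09 + £7,000.08 + £0.00 + £4,085.26 = £53,068.43.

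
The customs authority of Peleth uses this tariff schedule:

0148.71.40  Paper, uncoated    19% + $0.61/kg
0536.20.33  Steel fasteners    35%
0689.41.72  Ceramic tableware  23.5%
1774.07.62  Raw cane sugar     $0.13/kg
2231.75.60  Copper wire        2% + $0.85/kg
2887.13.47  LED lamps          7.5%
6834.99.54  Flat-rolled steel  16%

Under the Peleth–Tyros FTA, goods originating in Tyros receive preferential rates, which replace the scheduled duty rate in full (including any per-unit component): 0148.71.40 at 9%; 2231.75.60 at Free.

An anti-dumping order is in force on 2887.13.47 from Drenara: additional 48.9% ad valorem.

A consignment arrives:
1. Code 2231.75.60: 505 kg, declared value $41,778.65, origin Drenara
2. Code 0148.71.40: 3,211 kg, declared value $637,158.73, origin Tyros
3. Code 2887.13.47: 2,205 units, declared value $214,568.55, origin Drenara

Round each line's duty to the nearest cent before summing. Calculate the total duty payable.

$179,625.77

Line 1 (2231.75.60, Drenara, 505 kg, $41,778.65):
Base rate for 2231.75.60 is 2% + $0.85/kg.
2231.75.60 has an FTA preferential rate, but origin Drenara is not Tyros; base rate stands.
Duty = $41,778.65 × 2% + 505 × $0.85 = $1,264.82.
Line 2 (0148.71.40, Tyros, 3,211 kg, $637,158.73):
Base rate for 0148.71.40 is 19% + $0.61/kg.
Origin Tyros qualifies under the Peleth–Tyros agreement and 0148.71.40 is covered: preferential rate 9% applies instead.
Duty = $637,158.73 × 9% = $57,344.29.
Line 3 (2887.13.47, Drenara, 2,205 units, $214,568.55):
Base rate for 2887.13.47 is 7.5%.
Additional duty on 2887.13.47 from Drenara: +48.9%. Applied ad valorem rate: 7.5% + 48.9% = 56.4%.
Duty = $214,568.55 × 56.4% = $121,016.66.
Total = $1,264.82 + $57,344.29 + $121,016.66 = $179,625.77.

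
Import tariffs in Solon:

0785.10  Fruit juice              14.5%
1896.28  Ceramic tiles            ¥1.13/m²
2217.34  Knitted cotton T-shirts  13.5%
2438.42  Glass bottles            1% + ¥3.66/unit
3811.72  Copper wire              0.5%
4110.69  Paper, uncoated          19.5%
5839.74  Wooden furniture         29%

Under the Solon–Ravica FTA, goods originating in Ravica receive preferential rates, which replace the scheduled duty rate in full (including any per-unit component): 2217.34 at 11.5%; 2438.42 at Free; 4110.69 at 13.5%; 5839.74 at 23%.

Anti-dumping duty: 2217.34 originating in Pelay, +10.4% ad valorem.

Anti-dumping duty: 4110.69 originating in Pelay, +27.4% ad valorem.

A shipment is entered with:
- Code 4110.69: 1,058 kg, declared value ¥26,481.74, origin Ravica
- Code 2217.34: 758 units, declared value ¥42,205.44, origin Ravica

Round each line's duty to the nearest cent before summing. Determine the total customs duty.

Line 1 (4110.69, Ravica, 1,058 kg, ¥26,481.74):
Base rate for 4110.69 is 19.5%.
Origin Ravica qualifies under the Solon–Ravica agreement and 4110.69 is covered: preferential rate 13.5% applies instead.
The additional-duty order on 4110.69 targets Pelay, not Ravica; it does not apply.
Duty = ¥26,481.74 × 13.5% = ¥3,575.03.
Line 2 (2217.34, Ravica, 758 units, ¥42,205.44):
Base rate for 2217.34 is 13.5%.
Origin Ravica qualifies under the Solon–Ravica agreement and 2217.34 is covered: preferential rate 11.5% applies instead.
The additional-duty order on 2217.34 targets Pelay, not Ravica; it does not apply.
Duty = ¥42,205.44 × 11.5% = ¥4,853.63.
Total = ¥3,575.03 + ¥4,853.63 = ¥8,428.66.

¥8,428.66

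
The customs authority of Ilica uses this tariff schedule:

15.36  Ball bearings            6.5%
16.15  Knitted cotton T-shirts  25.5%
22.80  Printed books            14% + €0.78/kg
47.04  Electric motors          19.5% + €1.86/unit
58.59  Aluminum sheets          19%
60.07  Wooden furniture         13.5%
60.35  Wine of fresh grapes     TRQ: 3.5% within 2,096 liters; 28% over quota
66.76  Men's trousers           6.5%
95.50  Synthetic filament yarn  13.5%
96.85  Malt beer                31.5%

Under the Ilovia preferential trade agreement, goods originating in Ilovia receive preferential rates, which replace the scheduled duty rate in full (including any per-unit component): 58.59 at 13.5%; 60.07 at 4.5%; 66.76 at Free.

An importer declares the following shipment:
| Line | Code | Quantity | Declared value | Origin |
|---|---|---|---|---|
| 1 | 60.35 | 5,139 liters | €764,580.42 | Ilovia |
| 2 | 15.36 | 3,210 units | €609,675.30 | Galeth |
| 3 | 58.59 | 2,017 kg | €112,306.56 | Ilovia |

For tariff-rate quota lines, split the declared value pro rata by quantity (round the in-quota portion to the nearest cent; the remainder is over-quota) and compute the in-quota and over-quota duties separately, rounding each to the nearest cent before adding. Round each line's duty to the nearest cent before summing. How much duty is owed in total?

€192,471.29

Line 1 (60.35, Ilovia, 5,139 liters, €764,580.42):
Code 60.35 is under a tariff-rate quota (threshold 2,096 liters). In-quota: 2,096 liters at 3.5%; over-quota: 3,043 liters at 28%.
Pro-rata value split: in-quota = €764,580.42 × 2,096/5,139 = €311,842.88; over-quota = €764,580.42 − €311,842.88 = €452,737.54.
In-quota duty = €311,842.88 × 3.5% = €10,914.50. Over-quota duty = €452,737.54 × 28% = €126,766.51.
Line duty = €10,914.50 + €126,766.51 = €137,681.01.
Line 2 (15.36, Galeth, 3,210 units, €609,675.30):
Base rate for 15.36 is 6.5%.
Duty = €609,675.30 × 6.5% = €39,628.89.
Line 3 (58.59, Ilovia, 2,017 kg, €112,306.56):
Base rate for 58.59 is 19%.
Origin Ilovia qualifies under the Ilica–Ilovia agreement and 58.59 is covered: preferential rate 13.5% applies instead.
Duty = €112,306.56 × 13.5% = €15,161.39.
Total = €137,681.01 + €39,628.89 + €15,161.39 = €192,471.29.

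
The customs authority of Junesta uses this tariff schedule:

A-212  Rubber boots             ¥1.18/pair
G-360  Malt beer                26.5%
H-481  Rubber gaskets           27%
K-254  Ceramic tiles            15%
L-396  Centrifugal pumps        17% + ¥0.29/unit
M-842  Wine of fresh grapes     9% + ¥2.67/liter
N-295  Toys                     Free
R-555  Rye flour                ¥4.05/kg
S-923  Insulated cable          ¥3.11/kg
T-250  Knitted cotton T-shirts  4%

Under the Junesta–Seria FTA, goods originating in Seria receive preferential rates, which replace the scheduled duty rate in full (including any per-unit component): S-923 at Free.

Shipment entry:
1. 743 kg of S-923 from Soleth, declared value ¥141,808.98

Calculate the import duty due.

Line 1 (S-923, Soleth, 743 kg, ¥141,808.98):
Base rate for S-923 is ¥3.11/kg.
S-923 has an FTA preferential rate, but origin Soleth is not Seria; base rate stands.
Duty = 743 × ¥3.11 = ¥2,310.73.

¥2,310.73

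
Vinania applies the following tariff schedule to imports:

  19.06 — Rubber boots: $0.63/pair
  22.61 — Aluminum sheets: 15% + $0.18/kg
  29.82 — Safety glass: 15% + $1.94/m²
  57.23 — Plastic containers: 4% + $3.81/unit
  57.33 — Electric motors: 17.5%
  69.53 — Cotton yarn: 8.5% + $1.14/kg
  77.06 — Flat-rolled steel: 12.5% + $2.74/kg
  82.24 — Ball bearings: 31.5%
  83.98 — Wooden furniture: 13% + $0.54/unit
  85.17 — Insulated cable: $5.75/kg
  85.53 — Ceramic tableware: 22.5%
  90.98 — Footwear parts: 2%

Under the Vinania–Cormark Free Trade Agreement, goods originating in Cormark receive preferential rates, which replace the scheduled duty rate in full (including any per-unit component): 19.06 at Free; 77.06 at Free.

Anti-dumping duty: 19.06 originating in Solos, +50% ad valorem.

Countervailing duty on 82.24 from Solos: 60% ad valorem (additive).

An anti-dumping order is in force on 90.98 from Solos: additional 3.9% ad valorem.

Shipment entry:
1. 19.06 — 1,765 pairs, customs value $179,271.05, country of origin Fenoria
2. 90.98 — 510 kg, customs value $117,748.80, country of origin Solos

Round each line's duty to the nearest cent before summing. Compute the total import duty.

Line 1 (19.06, Fenoria, 1,765 pairs, $179,271.05):
Base rate for 19.06 is $0.63/pair.
19.06 has an FTA preferential rate, but origin Fenoria is not Cormark; base rate stands.
The additional-duty order on 19.06 targets Solos, not Fenoria; it does not apply.
Duty = 1,765 × $0.63 = $1,111.95.
Line 2 (90.98, Solos, 510 kg, $117,748.80):
Base rate for 90.98 is 2%.
Additional duty on 90.98 from Solos: +3.9%. Applied ad valorem rate: 2% + 3.9% = 5.9%.
Duty = $117,748.80 × 5.9% = $6,947.18.
Total = $1,111.95 + $6,947.18 = $8,059.13.

$8,059.13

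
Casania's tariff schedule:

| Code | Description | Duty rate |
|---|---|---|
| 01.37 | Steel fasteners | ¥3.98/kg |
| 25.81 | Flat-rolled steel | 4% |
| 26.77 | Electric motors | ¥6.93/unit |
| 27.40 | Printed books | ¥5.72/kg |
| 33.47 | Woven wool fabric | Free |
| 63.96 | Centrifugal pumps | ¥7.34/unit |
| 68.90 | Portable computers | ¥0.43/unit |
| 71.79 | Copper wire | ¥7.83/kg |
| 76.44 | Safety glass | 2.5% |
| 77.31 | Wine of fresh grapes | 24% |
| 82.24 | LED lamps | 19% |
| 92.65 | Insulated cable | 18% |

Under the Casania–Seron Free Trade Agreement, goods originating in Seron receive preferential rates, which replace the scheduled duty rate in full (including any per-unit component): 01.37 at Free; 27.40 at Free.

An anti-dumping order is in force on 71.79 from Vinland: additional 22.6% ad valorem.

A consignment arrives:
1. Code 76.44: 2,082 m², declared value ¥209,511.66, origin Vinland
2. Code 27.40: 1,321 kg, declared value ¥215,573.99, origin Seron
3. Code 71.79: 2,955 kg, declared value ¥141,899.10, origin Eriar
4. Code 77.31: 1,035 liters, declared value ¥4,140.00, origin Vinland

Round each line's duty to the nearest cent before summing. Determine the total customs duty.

¥29,369.04

Line 1 (76.44, Vinland, 2,082 m², ¥209,511.66):
Base rate for 76.44 is 2.5%.
Duty = ¥209,511.66 × 2.5% = ¥5,237.79.
Line 2 (27.40, Seron, 1,321 kg, ¥215,573.99):
Base rate for 27.40 is ¥5.72/kg.
Origin Seron qualifies under the Casania–Seron agreement and 27.40 is covered: preferential rate Free applies instead.
Duty = ¥215,573.99 × 0% = ¥0.00.
Line 3 (71.79, Eriar, 2,955 kg, ¥141,899.10):
Base rate for 71.79 is ¥7.83/kg.
The additional-duty order on 71.79 targets Vinland, not Eriar; it does not apply.
Duty = 2,955 × ¥7.83 = ¥23,137.65.
Line 4 (77.31, Vinland, 1,035 liters, ¥4,140.00):
Base rate for 77.31 is 24%.
Duty = ¥4,140.00 × 24% = ¥993.60.
Total = ¥5,237.79 + ¥0.00 + ¥23,137.65 + ¥993.60 = ¥29,369.04.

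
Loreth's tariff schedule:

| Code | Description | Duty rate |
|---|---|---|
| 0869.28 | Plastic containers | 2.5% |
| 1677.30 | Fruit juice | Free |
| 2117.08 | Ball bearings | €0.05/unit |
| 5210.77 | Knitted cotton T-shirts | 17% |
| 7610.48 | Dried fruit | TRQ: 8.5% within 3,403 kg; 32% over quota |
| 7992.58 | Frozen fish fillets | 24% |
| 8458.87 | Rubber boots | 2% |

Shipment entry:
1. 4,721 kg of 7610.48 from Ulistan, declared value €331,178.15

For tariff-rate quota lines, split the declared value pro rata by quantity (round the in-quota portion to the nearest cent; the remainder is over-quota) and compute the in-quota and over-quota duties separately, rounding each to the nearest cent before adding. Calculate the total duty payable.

€49,877.70

Line 1 (7610.48, Ulistan, 4,721 kg, €331,178.15):
Code 7610.48 is under a tariff-rate quota (threshold 3,403 kg). In-quota: 3,403 kg at 8.5%; over-quota: 1,318 kg at 32%.
Pro-rata value split: in-quota = €331,178.15 × 3,403/4,721 = €238,720.45; over-quota = €331,178.15 − €238,720.45 = €92,457.70.
In-quota duty = €238,720.45 × 8.5% = €20,291.24. Over-quota duty = €92,457.70 × 32% = €29,586.46.
Line duty = €20,291.24 + €29,586.46 = €49,877.70.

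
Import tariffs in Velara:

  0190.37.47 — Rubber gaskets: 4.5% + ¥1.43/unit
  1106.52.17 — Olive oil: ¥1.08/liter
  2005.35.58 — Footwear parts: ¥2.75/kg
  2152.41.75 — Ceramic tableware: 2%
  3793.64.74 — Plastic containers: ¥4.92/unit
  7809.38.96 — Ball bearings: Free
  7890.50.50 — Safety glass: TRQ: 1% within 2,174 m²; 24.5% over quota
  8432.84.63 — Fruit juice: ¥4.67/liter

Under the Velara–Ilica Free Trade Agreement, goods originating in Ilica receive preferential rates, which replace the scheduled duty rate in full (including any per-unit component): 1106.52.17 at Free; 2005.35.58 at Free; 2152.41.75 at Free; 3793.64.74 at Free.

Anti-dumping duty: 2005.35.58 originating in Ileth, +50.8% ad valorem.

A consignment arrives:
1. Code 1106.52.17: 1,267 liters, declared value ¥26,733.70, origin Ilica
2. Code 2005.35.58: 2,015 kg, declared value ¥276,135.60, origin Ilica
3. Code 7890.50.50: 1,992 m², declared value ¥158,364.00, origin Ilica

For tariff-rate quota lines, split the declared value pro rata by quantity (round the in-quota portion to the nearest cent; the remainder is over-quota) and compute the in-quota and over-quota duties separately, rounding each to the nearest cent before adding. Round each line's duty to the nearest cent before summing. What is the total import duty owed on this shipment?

¥1,583.64

Line 1 (1106.52.17, Ilica, 1,267 liters, ¥26,733.70):
Base rate for 1106.52.17 is ¥1.08/liter.
Origin Ilica qualifies under the Velara–Ilica agreement and 1106.52.17 is covered: preferential rate Free applies instead.
Duty = ¥26,733.70 × 0% = ¥0.00.
Line 2 (2005.35.58, Ilica, 2,015 kg, ¥276,135.60):
Base rate for 2005.35.58 is ¥2.75/kg.
Origin Ilica qualifies under the Velara–Ilica agreement and 2005.35.58 is covered: preferential rate Free applies instead.
The additional-duty order on 2005.35.58 targets Ileth, not Ilica; it does not apply.
Duty = ¥276,135.60 × 0% = ¥0.00.
Line 3 (7890.50.50, Ilica, 1,992 m², ¥158,364.00):
Code 7890.50.50 is under a tariff-rate quota (threshold 2,174 m²). Quantity 1,992 m² is within the quota, so the in-quota rate 1% applies to the full value.
Duty = ¥158,364.00 × 1% = ¥1,583.64.
Total = ¥0.00 + ¥0.00 + ¥1,583.64 = ¥1,583.64.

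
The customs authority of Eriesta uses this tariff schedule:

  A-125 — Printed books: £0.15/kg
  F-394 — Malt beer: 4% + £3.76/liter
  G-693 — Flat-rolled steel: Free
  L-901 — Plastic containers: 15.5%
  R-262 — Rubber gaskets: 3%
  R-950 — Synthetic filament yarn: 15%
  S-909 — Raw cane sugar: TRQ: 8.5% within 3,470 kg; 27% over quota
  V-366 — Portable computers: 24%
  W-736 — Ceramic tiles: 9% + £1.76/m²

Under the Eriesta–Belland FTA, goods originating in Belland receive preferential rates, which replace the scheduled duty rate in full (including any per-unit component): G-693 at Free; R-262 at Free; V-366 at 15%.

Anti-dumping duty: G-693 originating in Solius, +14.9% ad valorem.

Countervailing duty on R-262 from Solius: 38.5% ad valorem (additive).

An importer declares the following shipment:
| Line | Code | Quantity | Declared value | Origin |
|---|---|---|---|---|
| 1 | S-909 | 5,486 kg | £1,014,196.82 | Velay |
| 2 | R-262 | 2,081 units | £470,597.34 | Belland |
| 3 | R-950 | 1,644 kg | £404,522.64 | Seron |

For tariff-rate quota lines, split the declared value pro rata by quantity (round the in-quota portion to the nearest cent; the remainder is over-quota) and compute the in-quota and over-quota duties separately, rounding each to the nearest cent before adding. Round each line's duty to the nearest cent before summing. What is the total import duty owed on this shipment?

Line 1 (S-909, Velay, 5,486 kg, £1,014,196.82):
Code S-909 is under a tariff-rate quota (threshold 3,470 kg). In-quota: 3,470 kg at 8.5%; over-quota: 2,016 kg at 27%.
Pro-rata value split: in-quota = £1,014,196.82 × 3,470/5,486 = £641,498.90; over-quota = £1,014,196.82 − £641,498.90 = £372,697.92.
In-quota duty = £641,498.90 × 8.5% = £54,527.41. Over-quota duty = £372,697.92 × 27% = £100,628.44.
Line duty = £54,527.41 + £100,628.44 = £155,155.85.
Line 2 (R-262, Belland, 2,081 units, £470,597.34):
Base rate for R-262 is 3%.
Origin Belland qualifies under the Eriesta–Belland agreement and R-262 is covered: preferential rate Free applies instead.
The additional-duty order on R-262 targets Solius, not Belland; it does not apply.
Duty = £470,597.34 × 0% = £0.00.
Line 3 (R-950, Seron, 1,644 kg, £404,522.64):
Base rate for R-950 is 15%.
Duty = £404,522.64 × 15% = £60,678.40.
Total = £155,155.85 + £0.00 + £60,678.40 = £215,834.25.

£215,834.25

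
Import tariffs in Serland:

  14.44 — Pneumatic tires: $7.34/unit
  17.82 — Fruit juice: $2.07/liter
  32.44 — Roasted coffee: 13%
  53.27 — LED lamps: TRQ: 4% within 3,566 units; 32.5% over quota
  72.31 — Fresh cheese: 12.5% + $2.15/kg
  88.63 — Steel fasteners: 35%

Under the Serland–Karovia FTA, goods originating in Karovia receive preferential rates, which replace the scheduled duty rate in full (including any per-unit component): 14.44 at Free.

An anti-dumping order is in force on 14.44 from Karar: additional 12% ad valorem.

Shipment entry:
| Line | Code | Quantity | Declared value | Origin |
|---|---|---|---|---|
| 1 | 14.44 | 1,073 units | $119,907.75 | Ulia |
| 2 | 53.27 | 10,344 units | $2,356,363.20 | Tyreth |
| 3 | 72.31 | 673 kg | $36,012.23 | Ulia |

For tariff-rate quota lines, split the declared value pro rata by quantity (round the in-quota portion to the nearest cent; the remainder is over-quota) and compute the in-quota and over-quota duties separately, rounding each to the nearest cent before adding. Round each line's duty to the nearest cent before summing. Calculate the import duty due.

Line 1 (14.44, Ulia, 1,073 units, $119,907.75):
Base rate for 14.44 is $7.34/unit.
14.44 has an FTA preferential rate, but origin Ulia is not Karovia; base rate stands.
The additional-duty order on 14.44 targets Karar, not Ulia; it does not apply.
Duty = 1,073 × $7.34 = $7,875.82.
Line 2 (53.27, Tyreth, 10,344 units, $2,356,363.20):
Code 53.27 is under a tariff-rate quota (threshold 3,566 units). In-quota: 3,566 units at 4%; over-quota: 6,778 units at 32.5%.
Pro-rata value split: in-quota = $2,356,363.20 × 3,566/10,344 = $812,334.80; over-quota = $2,356,363.20 − $812,334.80 = $1,544,028.40.
In-quota duty = $812,334.80 × 4% = $32,493.39. Over-quota duty = $1,544,028.40 × 32.5% = $501,809.23.
Line duty = $32,493.39 + $501,809.23 = $534,302.62.
Line 3 (72.31, Ulia, 673 kg, $36,012.23):
Base rate for 72.31 is 12.5% + $2.15/kg.
Duty = $36,012.23 × 12.5% + 673 × $2.15 = $5,948.48.
Total = $7,875.82 + $534,302.62 + $5,948.48 = $548,126.92.

$548,126.92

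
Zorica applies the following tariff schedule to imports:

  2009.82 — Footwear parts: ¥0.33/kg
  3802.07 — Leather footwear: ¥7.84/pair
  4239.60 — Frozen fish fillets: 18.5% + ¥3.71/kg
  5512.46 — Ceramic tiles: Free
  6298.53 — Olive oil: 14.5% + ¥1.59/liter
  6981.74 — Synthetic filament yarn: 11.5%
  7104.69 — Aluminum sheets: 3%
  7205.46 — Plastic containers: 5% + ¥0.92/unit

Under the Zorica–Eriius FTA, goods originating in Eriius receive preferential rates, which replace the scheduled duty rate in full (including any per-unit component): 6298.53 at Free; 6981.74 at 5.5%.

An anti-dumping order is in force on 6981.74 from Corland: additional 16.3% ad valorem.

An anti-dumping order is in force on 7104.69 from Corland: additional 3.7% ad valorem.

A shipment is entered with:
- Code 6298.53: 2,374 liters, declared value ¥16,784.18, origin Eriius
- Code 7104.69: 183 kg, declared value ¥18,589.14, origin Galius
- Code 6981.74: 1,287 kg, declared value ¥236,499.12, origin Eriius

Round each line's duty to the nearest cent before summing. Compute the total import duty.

¥13,565.12

Line 1 (6298.53, Eriius, 2,374 liters, ¥16,784.18):
Base rate for 6298.53 is 14.5% + ¥1.59/liter.
Origin Eriius qualifies under the Zorica–Eriius agreement and 6298.53 is covered: preferential rate Free applies instead.
Duty = ¥16,784.18 × 0% = ¥0.00.
Line 2 (7104.69, Galius, 183 kg, ¥18,589.14):
Base rate for 7104.69 is 3%.
The additional-duty order on 7104.69 targets Corland, not Galius; it does not apply.
Duty = ¥18,589.14 × 3% = ¥557.67.
Line 3 (6981.74, Eriius, 1,287 kg, ¥236,499.12):
Base rate for 6981.74 is 11.5%.
Origin Eriius qualifies under the Zorica–Eriius agreement and 6981.74 is covered: preferential rate 5.5% applies instead.
The additional-duty order on 6981.74 targets Corland, not Eriius; it does not apply.
Duty = ¥236,499.12 × 5.5% = ¥13,007.45.
Total = ¥0.00 + ¥557.67 + ¥13,007.45 = ¥13,565.12.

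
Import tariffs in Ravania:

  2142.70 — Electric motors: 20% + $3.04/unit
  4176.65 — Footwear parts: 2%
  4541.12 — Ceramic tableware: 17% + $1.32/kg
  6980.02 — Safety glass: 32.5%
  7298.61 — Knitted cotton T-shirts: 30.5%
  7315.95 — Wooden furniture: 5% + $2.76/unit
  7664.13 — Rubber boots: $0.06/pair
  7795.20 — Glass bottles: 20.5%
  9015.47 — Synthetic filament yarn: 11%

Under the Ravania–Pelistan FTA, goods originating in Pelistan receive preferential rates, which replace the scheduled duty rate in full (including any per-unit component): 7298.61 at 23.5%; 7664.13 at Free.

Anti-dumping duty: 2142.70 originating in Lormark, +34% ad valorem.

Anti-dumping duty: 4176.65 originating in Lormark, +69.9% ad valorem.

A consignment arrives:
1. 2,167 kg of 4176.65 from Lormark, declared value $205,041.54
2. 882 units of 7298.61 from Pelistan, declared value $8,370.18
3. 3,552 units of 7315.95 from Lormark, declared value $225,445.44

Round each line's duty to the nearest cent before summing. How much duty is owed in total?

Line 1 (4176.65, Lormark, 2,167 kg, $205,041.54):
Base rate for 4176.65 is 2%.
Additional duty on 4176.65 from Lormark: +69.9%. Applied ad valorem rate: 2% + 69.9% = 71.9%.
Duty = $205,041.54 × 71.9% = $147,424.87.
Line 2 (7298.61, Pelistan, 882 units, $8,370.18):
Base rate for 7298.61 is 30.5%.
Origin Pelistan qualifies under the Ravania–Pelistan agreement and 7298.61 is covered: preferential rate 23.5% applies instead.
Duty = $8,370.18 × 23.5% = $1,966.99.
Line 3 (7315.95, Lormark, 3,552 units, $225,445.44):
Base rate for 7315.95 is 5% + $2.76/unit.
Duty = $225,445.44 × 5% + 3,552 × $2.76 = $21,075.79.
Total = $147,424.87 + $1,966.99 + $21,075.79 = $170,467.65.

$170,467.65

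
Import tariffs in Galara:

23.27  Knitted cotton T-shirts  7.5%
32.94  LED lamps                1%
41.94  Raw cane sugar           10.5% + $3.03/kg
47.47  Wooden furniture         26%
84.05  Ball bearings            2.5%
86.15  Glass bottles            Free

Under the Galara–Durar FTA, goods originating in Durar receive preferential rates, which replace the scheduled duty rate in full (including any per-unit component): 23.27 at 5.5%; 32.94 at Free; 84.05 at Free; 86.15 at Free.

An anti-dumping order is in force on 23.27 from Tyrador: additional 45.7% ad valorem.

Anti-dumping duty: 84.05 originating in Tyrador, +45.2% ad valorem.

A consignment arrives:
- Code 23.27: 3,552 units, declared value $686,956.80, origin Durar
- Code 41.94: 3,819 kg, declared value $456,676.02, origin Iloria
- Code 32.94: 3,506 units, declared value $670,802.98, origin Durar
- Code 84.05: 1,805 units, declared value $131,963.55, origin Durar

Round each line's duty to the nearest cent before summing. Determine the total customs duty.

$97,305.17

Line 1 (23.27, Durar, 3,552 units, $686,956.80):
Base rate for 23.27 is 7.5%.
Origin Durar qualifies under the Galara–Durar agreement and 23.27 is covered: preferential rate 5.5% applies instead.
The additional-duty order on 23.27 targets Tyrador, not Durar; it does not apply.
Duty = $686,956.80 × 5.5% = $37,782.62.
Line 2 (41.94, Iloria, 3,819 kg, $456,676.02):
Base rate for 41.94 is 10.5% + $3.03/kg.
Duty = $456,676.02 × 10.5% + 3,819 × $3.03 = $59,522.55.
Line 3 (32.94, Durar, 3,506 units, $670,802.98):
Base rate for 32.94 is 1%.
Origin Durar qualifies under the Galara–Durar agreement and 32.94 is covered: preferential rate Free applies instead.
Duty = $670,802.98 × 0% = $0.00.
Line 4 (84.05, Durar, 1,805 units, $131,963.55):
Base rate for 84.05 is 2.5%.
Origin Durar qualifies under the Galara–Durar agreement and 84.05 is covered: preferential rate Free applies instead.
The additional-duty order on 84.05 targets Tyrador, not Durar; it does not apply.
Duty = $131,963.55 × 0% = $0.00.
Total = $37,782.62 + $59,522.55 + $0.00 + $0.00 = $97,305.17.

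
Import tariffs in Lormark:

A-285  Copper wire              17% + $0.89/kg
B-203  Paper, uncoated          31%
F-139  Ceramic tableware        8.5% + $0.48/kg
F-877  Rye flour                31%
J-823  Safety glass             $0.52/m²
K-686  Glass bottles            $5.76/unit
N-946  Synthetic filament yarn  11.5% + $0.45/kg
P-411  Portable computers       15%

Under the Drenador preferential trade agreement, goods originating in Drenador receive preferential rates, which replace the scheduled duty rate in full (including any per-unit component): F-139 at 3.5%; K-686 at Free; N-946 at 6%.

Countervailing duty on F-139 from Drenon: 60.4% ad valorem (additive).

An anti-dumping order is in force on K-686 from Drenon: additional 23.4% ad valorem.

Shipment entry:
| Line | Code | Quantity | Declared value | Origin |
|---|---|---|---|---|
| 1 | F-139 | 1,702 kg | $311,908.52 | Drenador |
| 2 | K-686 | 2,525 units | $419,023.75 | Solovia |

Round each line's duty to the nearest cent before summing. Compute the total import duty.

$25,460.80

Line 1 (F-139, Drenador, 1,702 kg, $311,908.52):
Base rate for F-139 is 8.5% + $0.48/kg.
Origin Drenador qualifies under the Lormark–Drenador agreement and F-139 is covered: preferential rate 3.5% applies instead.
The additional-duty order on F-139 targets Drenon, not Drenador; it does not apply.
Duty = $311,908.52 × 3.5% = $10,916.80.
Line 2 (K-686, Solovia, 2,525 units, $419,023.75):
Base rate for K-686 is $5.76/unit.
K-686 has an FTA preferential rate, but origin Solovia is not Drenador; base rate stands.
The additional-duty order on K-686 targets Drenon, not Solovia; it does not apply.
Duty = 2,525 × $5.76 = $14,544.00.
Total = $10,916.80 + $14,544.00 = $25,460.80.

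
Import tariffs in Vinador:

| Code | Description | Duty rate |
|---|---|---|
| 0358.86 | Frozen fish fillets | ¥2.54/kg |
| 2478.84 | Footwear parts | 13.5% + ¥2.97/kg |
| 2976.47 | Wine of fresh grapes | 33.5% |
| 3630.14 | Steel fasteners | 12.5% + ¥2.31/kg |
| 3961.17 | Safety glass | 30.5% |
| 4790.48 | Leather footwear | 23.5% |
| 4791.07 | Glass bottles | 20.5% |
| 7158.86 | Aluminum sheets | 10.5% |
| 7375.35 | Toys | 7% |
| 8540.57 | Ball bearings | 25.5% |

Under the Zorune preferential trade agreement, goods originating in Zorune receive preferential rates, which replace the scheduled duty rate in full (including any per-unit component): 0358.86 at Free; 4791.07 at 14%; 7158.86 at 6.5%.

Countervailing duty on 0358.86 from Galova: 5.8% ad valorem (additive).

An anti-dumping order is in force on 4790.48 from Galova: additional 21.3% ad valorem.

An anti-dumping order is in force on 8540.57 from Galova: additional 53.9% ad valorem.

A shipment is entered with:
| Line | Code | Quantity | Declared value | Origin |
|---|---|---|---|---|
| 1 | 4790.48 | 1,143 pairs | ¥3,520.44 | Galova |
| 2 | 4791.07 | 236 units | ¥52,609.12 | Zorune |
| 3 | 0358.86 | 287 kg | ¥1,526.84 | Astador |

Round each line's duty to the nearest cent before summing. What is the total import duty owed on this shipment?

¥9,671.42

Line 1 (4790.48, Galova, 1,143 pairs, ¥3,520.44):
Base rate for 4790.48 is 23.5%.
Additional duty on 4790.48 from Galova: +21.3%. Applied ad valorem rate: 23.5% + 21.3% = 44.8%.
Duty = ¥3,520.44 × 44.8% = ¥1,577.16.
Line 2 (4791.07, Zorune, 236 units, ¥52,609.12):
Base rate for 4791.07 is 20.5%.
Origin Zorune qualifies under the Vinador–Zorune agreement and 4791.07 is covered: preferential rate 14% applies instead.
Duty = ¥52,609.12 × 14% = ¥7,365.28.
Line 3 (0358.86, Astador, 287 kg, ¥1,526.84):
Base rate for 0358.86 is ¥2.54/kg.
0358.86 has an FTA preferential rate, but origin Astador is not Zorune; base rate stands.
The additional-duty order on 0358.86 targets Galova, not Astador; it does not apply.
Duty = 287 × ¥2.54 = ¥728.98.
Total = ¥1,577.16 + ¥7,365.28 + ¥728.98 = ¥9,671.42.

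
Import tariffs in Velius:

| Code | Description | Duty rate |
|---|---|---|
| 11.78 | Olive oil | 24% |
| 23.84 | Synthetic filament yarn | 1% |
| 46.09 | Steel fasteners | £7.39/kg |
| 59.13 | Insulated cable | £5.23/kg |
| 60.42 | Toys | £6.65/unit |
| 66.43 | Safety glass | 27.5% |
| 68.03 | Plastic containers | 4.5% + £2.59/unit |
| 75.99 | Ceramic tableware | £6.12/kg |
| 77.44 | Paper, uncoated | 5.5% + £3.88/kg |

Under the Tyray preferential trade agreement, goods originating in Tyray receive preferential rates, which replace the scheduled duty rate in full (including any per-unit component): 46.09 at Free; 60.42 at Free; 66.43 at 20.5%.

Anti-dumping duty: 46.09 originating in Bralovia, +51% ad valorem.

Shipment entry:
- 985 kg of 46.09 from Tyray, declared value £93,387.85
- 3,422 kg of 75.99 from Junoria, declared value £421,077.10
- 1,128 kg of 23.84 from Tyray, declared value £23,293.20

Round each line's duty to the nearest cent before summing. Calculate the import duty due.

£21,175.57

Line 1 (46.09, Tyray, 985 kg, £93,387.85):
Base rate for 46.09 is £7.39/kg.
Origin Tyray qualifies under the Velius–Tyray agreement and 46.09 is covered: preferential rate Free applies instead.
The additional-duty order on 46.09 targets Bralovia, not Tyray; it does not apply.
Duty = £93,387.85 × 0% = £0.00.
Line 2 (75.99, Junoria, 3,422 kg, £421,077.10):
Base rate for 75.99 is £6.12/kg.
Duty = 3,422 × £6.12 = £20,942.64.
Line 3 (23.84, Tyray, 1,128 kg, £23,293.20):
Base rate for 23.84 is 1%.
Origin Tyray is the FTA partner but 23.84 is not on the preference list; base rate stands.
Duty = £23,293.20 × 1% = £232.93.
Total = £0.00 + £20,942.64 + £232.93 = £21,175.57.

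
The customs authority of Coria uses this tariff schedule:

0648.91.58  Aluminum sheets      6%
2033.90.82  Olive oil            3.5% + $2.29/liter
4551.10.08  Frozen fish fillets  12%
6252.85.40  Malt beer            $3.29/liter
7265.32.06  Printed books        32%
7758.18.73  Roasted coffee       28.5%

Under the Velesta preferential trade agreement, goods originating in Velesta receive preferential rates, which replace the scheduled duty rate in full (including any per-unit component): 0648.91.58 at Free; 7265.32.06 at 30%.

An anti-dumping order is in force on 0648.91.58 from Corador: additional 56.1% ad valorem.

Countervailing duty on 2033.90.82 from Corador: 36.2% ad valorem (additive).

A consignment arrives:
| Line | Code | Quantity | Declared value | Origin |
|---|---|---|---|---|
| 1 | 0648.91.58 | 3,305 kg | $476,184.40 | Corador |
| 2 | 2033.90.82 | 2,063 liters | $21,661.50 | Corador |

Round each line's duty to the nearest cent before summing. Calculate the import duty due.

Line 1 (0648.91.58, Corador, 3,305 kg, $476,184.40):
Base rate for 0648.91.58 is 6%.
0648.91.58 has an FTA preferential rate, but origin Corador is not Velesta; base rate stands.
Additional duty on 0648.91.58 from Corador: +56.1%. Applied ad valorem rate: 6% + 56.1% = 62.1%.
Duty = $476,184.40 × 62.1% = $295,710.51.
Line 2 (2033.90.82, Corador, 2,063 liters, $21,661.50):
Base rate for 2033.90.82 is 3.5% + $2.29/liter.
Additional duty on 2033.90.82 from Corador: +36.2%. Applied ad valorem rate: 3.5% + 36.2% = 39.7%.
Duty = $21,661.50 × 39.7% + 2,063 × $2.29 = $13,323.89.
Total = $295,710.51 + $13,323.89 = $309,034.40.

$309,034.40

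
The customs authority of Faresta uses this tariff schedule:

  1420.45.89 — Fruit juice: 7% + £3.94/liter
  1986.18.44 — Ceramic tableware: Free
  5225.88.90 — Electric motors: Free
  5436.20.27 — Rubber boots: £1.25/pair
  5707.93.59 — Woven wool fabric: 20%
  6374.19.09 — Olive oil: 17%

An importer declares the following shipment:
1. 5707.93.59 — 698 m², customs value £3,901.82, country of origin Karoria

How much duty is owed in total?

Line 1 (5707.93.59, Karoria, 698 m², £3,901.82):
Base rate for 5707.93.59 is 20%.
Duty = £3,901.82 × 20% = £780.36.

£780.36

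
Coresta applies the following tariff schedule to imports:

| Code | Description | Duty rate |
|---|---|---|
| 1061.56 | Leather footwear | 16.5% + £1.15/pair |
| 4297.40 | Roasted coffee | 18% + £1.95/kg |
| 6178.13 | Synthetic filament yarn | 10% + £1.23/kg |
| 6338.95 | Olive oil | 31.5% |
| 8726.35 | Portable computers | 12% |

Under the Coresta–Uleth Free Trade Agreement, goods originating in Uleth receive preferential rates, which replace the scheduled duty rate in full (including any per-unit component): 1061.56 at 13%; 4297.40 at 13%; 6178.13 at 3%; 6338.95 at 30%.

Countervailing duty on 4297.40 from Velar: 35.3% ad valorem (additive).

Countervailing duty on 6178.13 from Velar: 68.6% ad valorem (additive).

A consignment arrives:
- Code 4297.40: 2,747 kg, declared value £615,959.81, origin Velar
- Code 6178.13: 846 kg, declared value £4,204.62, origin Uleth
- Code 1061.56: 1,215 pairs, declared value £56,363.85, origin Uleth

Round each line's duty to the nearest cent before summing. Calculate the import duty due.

Line 1 (4297.40, Velar, 2,747 kg, £615,959.81):
Base rate for 4297.40 is 18% + £1.95/kg.
4297.40 has an FTA preferential rate, but origin Velar is not Uleth; base rate stands.
Additional duty on 4297.40 from Velar: +35.3%. Applied ad valorem rate: 18% + 35.3% = 53.3%.
Duty = £615,959.81 × 53.3% + 2,747 × £1.95 = £333,663.23.
Line 2 (6178.13, Uleth, 846 kg, £4,204.62):
Base rate for 6178.13 is 10% + £1.23/kg.
Origin Uleth qualifies under the Coresta–Uleth agreement and 6178.13 is covered: preferential rate 3% applies instead.
The additional-duty order on 6178.13 targets Velar, not Uleth; it does not apply.
Duty = £4,204.62 × 3% = £126.14.
Line 3 (1061.56, Uleth, 1,215 pairs, £56,363.85):
Base rate for 1061.56 is 16.5% + £1.15/pair.
Origin Uleth qualifies under the Coresta–Uleth agreement and 1061.56 is covered: preferential rate 13% applies instead.
Duty = £56,363.85 × 13% = £7,327.30.
Total = £333,663.23 + £126.14 + £7,327.30 = £341,116.67.

£341,116.67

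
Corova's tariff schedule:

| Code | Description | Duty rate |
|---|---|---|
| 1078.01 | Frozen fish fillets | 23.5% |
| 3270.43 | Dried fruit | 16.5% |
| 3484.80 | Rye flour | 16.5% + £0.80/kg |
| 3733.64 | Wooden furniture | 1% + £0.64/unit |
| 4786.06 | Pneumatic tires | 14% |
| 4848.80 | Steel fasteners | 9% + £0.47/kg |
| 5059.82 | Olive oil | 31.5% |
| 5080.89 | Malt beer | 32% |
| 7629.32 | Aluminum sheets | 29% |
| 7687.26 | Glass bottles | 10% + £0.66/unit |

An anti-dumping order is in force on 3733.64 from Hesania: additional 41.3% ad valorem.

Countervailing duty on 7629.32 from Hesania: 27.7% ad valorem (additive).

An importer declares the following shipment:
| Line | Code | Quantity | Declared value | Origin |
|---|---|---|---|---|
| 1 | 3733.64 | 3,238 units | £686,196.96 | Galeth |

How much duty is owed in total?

Line 1 (3733.64, Galeth, 3,238 units, £686,196.96):
Base rate for 3733.64 is 1% + £0.64/unit.
The additional-duty order on 3733.64 targets Hesania, not Galeth; it does not apply.
Duty = £686,196.96 × 1% + 3,238 × £0.64 = £8,934.29.

£8,934.29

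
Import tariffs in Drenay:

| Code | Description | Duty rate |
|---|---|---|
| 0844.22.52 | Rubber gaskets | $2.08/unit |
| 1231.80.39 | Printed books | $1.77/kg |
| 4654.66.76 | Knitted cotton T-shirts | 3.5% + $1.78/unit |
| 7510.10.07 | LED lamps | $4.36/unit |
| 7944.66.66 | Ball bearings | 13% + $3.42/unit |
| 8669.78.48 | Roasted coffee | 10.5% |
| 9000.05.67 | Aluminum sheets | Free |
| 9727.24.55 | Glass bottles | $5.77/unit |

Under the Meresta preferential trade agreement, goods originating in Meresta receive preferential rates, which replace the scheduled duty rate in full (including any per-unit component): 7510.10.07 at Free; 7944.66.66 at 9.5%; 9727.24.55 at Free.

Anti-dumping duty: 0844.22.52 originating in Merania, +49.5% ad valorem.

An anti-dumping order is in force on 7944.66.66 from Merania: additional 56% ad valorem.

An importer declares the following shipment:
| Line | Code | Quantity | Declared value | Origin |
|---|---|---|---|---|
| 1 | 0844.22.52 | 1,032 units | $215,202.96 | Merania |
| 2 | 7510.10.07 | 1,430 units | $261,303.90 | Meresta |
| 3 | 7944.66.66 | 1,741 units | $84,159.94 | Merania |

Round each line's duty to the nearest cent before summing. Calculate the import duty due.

$172,696.61

Line 1 (0844.22.52, Merania, 1,032 units, $215,202.96):
Base rate for 0844.22.52 is $2.08/unit.
Additional duty on 0844.22.52 from Merania: +49.5% ad valorem. Applied ad valorem rate = 49.5%.
Duty = $215,202.96 × 49.5% + 1,032 × $2.08 = $108,672.03.
Line 2 (7510.10.07, Meresta, 1,430 units, $261,303.90):
Base rate for 7510.10.07 is $4.36/unit.
Origin Meresta qualifies under the Drenay–Meresta agreement and 7510.10.07 is covered: preferential rate Free applies instead.
Duty = $261,303.90 × 0% = $0.00.
Line 3 (7944.66.66, Merania, 1,741 units, $84,159.94):
Base rate for 7944.66.66 is 13% + $3.42/unit.
7944.66.66 has an FTA preferential rate, but origin Merania is not Meresta; base rate stands.
Additional duty on 7944.66.66 from Merania: +56%. Applied ad valorem rate: 13% + 56% = 69%.
Duty = $84,159.94 × 69% + 1,741 × $3.42 = $64,024.58.
Total = $108,672.03 + $0.00 + $64,024.58 = $172,696.61.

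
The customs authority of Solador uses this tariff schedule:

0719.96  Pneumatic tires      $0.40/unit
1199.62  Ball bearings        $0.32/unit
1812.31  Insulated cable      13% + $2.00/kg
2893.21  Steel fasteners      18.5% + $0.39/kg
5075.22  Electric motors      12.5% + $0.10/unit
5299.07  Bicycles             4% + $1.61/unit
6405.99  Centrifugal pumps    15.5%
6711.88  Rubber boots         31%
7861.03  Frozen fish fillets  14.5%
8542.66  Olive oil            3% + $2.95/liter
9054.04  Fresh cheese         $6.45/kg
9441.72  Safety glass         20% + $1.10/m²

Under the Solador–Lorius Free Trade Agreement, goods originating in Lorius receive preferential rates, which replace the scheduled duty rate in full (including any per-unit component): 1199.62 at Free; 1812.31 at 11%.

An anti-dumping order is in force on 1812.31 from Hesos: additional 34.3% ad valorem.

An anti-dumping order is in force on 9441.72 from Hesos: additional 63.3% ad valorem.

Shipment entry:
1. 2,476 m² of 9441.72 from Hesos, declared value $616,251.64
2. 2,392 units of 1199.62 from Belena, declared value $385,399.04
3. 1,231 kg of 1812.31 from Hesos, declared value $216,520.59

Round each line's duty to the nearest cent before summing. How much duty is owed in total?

Line 1 (9441.72, Hesos, 2,476 m², $616,251.64):
Base rate for 9441.72 is 20% + $1.10/m².
Additional duty on 9441.72 from Hesos: +63.3%. Applied ad valorem rate: 20% + 63.3% = 83.3%.
Duty = $616,251.64 × 83.3% + 2,476 × $1.10 = $516,061.22.
Line 2 (1199.62, Belena, 2,392 units, $385,399.04):
Base rate for 1199.62 is $0.32/unit.
1199.62 has an FTA preferential rate, but origin Belena is not Lorius; base rate stands.
Duty = 2,392 × $0.32 = $765.44.
Line 3 (1812.31, Hesos, 1,231 kg, $216,520.59):
Base rate for 1812.31 is 13% + $2.00/kg.
1812.31 has an FTA preferential rate, but origin Hesos is not Lorius; base rate stands.
Additional duty on 1812.31 from Hesos: +34.3%. Applied ad valorem rate: 13% + 34.3% = 47.3%.
Duty = $216,520.59 × 47.3% + 1,231 × $2.00 = $104,876.24.
Total = $516,061.22 + $765.44 + $104,876.24 = $621,702.90.

$621,702.90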